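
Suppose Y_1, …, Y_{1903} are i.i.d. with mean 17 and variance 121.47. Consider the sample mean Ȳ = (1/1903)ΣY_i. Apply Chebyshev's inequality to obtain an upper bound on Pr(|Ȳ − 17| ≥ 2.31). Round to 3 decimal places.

0.012

Var(Ȳ) = Var(Y_i)/n = 121.47/1903 = 0.063831.
Chebyshev: Pr(|Ȳ − 17| ≥ 2.31) ≤ Var(Ȳ)/(2.31)² = 121.47/(1903·2.31²) = 0.0120.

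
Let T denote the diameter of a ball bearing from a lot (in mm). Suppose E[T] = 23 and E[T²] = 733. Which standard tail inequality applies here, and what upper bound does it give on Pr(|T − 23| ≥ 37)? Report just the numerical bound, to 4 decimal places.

0.1490

The first two moments determine the variance, so Chebyshev's inequality is the sharpest standard bound available.
Var(T) = E[T²] − (E[T])² = 733 − 529 = 204.
Chebyshev's inequality: Pr(|T − μ| ≥ t) ≤ Var(T)/t² = 204/1369 = 0.1490.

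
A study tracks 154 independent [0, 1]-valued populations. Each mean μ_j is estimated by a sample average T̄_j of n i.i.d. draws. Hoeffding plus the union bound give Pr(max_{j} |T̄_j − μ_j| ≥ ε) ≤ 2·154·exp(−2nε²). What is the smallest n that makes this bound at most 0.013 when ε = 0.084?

714

Need 2·154·exp(−2nε²) ≤ 0.013, i.e. exp(−2nε²) ≤ 0.013/308.
So 2nε² ≥ ln(308/0.013) = 10.072906.
Hence n ≥ 10.072906/(2·0.084²) = 713.783.
The smallest integer n is 714.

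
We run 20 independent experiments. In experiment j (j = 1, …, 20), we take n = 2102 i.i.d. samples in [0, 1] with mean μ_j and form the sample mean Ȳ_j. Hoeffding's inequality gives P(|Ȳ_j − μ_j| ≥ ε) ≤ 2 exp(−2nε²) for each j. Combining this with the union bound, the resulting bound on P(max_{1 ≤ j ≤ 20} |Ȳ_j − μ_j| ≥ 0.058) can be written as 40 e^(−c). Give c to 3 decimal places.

14.142

Union bound over the 20 events: P(max_{1 ≤ j ≤ 20} |Ȳ_j − μ_j| ≥ 0.058) ≤ 20·2·exp(−2nε²) = 40 exp(−2·2102·0.058²).
So c = 2·2102·0.058² = 14.1423.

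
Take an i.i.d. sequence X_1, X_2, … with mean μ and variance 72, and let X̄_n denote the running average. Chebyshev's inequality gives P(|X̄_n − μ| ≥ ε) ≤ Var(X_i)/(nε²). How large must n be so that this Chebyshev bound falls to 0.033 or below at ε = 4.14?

128

Require 72/(n·4.14²) ≤ 0.033, i.e. n ≥ 72/(0.033·4.14²) = 127.297.
The smallest integer n is 128.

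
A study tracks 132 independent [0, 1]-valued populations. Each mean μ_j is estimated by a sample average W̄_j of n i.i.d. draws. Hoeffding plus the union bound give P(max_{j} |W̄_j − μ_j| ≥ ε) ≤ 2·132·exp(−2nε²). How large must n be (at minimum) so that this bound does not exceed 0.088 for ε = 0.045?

Need 2·132·exp(−2nε²) ≤ 0.088, i.e. exp(−2nε²) ≤ 0.088/264.
So 2nε² ≥ ln(264/0.088) = 8.006368.
Hence n ≥ 8.006368/(2·0.045²) = 1976.881.
The smallest integer n is 1977.

1977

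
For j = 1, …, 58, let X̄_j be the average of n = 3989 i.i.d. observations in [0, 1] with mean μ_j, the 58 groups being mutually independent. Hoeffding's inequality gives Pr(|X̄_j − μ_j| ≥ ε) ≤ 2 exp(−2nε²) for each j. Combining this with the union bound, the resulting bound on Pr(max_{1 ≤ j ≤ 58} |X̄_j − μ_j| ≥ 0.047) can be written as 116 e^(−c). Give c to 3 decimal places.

17.623

Union bound over the 58 events: Pr(max_{1 ≤ j ≤ 58} |X̄_j − μ_j| ≥ 0.047) ≤ 58·2·exp(−2nε²) = 116 exp(−2·3989·0.047²).
So c = 2·3989·0.047² = 17.6234.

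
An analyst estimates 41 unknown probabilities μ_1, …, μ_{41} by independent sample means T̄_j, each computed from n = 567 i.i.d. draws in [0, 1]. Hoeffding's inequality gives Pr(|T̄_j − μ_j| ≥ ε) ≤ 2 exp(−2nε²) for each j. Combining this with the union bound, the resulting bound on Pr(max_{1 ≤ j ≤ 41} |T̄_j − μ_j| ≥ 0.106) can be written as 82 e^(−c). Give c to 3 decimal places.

Union bound over the 41 events: Pr(max_{1 ≤ j ≤ 41} |T̄_j − μ_j| ≥ 0.106) ≤ 41·2·exp(−2nε²) = 82 exp(−2·567·0.106²).
So c = 2·567·0.106² = 12.7416.

12.742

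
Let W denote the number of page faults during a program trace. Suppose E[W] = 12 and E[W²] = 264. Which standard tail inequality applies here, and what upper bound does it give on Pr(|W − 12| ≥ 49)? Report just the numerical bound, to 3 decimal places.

The first two moments determine the variance, so Chebyshev's inequality is the sharpest standard bound available.
Var(W) = E[W²] − (E[W])² = 264 − 144 = 120.
Chebyshev's inequality: Pr(|W − μ| ≥ t) ≤ Var(W)/t² = 120/2401 = 0.0500.

0.050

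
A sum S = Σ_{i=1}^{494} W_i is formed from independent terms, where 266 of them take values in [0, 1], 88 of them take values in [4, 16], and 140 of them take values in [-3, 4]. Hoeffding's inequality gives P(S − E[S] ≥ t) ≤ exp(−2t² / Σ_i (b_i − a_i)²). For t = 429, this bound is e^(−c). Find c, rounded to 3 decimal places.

Σ(b_i − a_i)² = 266·1² + 88·12² + 140·7² = 19798.
c = 2t² / 19798 = 2·429² / 19798 = 18.5919.

18.592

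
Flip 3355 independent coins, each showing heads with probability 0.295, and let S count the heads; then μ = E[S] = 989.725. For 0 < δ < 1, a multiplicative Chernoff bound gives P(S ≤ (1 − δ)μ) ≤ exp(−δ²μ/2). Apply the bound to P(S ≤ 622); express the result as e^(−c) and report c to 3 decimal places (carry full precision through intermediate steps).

68.313

Write 622 = (1 − δ)μ, so δ = 1 − 622/989.725 = 0.3715426…
Then the exponent is δ²μ/2 = (μ − 622)²/(2μ) = 68.312751.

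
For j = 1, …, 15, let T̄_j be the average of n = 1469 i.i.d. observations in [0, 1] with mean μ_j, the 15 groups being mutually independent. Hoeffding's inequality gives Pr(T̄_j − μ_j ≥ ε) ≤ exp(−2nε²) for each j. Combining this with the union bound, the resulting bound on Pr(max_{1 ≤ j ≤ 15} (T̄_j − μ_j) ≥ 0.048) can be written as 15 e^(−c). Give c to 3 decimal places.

6.769

Union bound over the 15 events: Pr(max_{1 ≤ j ≤ 15} (T̄_j − μ_j) ≥ 0.048) ≤ 15·exp(−2nε²) = 15 exp(−2·1469·0.048²).
So c = 2·1469·0.048² = 6.7692.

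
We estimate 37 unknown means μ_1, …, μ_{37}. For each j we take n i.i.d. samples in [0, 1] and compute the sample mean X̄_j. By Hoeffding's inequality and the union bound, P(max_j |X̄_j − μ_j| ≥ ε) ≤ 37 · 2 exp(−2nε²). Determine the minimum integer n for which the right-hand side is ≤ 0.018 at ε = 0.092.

492

Need 2·37·exp(−2nε²) ≤ 0.018, i.e. exp(−2nε²) ≤ 0.018/74.
So 2nε² ≥ ln(74/0.018) = 8.321449.
Hence n ≥ 8.321449/(2·0.092²) = 491.579.
The smallest integer n is 492.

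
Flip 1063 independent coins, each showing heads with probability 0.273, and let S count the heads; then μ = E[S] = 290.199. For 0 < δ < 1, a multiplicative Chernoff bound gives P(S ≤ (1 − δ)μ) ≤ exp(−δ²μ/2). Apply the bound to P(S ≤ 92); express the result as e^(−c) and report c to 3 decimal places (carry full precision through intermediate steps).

67.683

Write 92 = (1 − δ)μ, so δ = 1 − 92/290.199 = 0.6829762…
Then the exponent is δ²μ/2 = (μ − 92)²/(2μ) = 67.682596.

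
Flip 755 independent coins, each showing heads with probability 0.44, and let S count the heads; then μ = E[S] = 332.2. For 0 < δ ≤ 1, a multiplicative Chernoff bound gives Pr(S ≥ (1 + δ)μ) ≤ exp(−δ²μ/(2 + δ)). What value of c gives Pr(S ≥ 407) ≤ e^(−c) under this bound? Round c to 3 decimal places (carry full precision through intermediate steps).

7.569

Write 407 = (1 + δ)μ, so δ = 407/332.2 − 1 = 0.2251656…
Then the exponent is δ²μ/(2 + δ) = (407 − μ)² / (μ·(2 + δ)) = 7.569048.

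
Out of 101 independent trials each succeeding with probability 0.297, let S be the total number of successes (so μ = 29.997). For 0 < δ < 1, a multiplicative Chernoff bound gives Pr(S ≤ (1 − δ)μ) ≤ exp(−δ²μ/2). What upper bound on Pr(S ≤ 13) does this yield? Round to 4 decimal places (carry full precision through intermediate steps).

0.0081

Write 13 = (1 − δ)μ, so δ = 1 − 13/29.997 = 0.5666233…
Then the exponent is δ²μ/2 = (μ − 13)²/(2μ) = 4.815448.
Bound = exp(−4.815448) = 0.00810.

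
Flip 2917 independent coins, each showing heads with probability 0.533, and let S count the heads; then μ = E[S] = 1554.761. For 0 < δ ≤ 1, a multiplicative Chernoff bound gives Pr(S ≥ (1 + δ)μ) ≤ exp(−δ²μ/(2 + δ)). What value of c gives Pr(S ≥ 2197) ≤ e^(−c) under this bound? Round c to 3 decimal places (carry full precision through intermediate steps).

109.941

Write 2197 = (1 + δ)μ, so δ = 2197/1554.761 − 1 = 0.4130789…
Then the exponent is δ²μ/(2 + δ) = (2197 − μ)² / (μ·(2 + δ)) = 109.940621.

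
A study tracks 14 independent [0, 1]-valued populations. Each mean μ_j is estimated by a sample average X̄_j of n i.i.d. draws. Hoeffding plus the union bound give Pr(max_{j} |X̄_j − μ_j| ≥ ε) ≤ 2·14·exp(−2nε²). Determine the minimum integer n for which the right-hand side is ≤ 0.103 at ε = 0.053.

998

Need 2·14·exp(−2nε²) ≤ 0.103, i.e. exp(−2nε²) ≤ 0.103/28.
So 2nε² ≥ ln(28/0.103) = 5.605231.
Hence n ≥ 5.605231/(2·0.053²) = 997.727.
The smallest integer n is 998.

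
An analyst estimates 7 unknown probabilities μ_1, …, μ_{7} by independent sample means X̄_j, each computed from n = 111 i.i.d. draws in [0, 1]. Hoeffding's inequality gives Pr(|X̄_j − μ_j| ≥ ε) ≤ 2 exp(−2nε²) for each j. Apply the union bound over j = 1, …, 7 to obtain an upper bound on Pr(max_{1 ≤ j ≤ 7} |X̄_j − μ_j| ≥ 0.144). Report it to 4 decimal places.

0.1402

Per-experiment Hoeffding bound: 2·exp(−2·111·0.144²) = 2·exp(−4.60339) = 0.020036.
Union bound over 7 events: 7·0.020036 = 0.14025.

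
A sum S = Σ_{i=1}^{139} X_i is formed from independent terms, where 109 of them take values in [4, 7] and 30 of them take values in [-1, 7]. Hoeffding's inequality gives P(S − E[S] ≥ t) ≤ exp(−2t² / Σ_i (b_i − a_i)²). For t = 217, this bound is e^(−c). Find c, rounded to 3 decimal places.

Σ(b_i − a_i)² = 109·3² + 30·8² = 2901.
c = 2t² / 2901 = 2·217² / 2901 = 32.4640.

32.464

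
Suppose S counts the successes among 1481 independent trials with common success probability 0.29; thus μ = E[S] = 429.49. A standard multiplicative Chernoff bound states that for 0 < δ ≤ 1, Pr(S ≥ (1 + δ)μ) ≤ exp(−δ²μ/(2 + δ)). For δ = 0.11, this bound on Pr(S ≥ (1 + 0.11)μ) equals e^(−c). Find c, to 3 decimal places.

c = δ²μ/(2 + δ) = 0.11²·429.49/(2 + 0.11) = 2.4630.

2.463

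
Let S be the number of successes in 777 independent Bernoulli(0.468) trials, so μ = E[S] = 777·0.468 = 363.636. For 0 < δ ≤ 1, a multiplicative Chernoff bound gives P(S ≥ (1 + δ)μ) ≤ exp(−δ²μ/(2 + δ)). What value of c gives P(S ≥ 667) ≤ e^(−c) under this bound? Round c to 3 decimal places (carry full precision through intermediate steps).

89.294

Write 667 = (1 + δ)μ, so δ = 667/363.636 − 1 = 0.8342518…
Then the exponent is δ²μ/(2 + δ) = (667 − μ)² / (μ·(2 + δ)) = 89.294102.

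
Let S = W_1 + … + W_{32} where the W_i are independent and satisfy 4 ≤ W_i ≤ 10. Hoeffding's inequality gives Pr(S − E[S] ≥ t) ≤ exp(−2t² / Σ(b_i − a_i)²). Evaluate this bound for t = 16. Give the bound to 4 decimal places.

0.6412

Σ(b_i − a_i)² = 32·(6)² = 1152.
Exponent = 2·16²/1152 = 0.4444.
Bound = exp(−0.4444) = 0.64118.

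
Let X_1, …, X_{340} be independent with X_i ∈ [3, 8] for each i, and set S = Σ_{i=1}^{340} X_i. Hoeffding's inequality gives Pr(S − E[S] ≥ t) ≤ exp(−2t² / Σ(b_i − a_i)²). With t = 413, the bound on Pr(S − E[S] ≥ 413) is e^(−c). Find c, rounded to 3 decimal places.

40.134

Σ(b_i − a_i)² = 340·(5)² = 8500.
c = 2t²/8500 = 2·413²/8500 = 40.1339.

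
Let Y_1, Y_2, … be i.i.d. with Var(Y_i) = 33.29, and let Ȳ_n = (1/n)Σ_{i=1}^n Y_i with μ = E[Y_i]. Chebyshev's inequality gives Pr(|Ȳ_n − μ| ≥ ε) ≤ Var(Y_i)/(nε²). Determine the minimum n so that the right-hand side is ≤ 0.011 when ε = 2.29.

Require 33.29/(n·2.29²) ≤ 0.011, i.e. n ≥ 33.29/(0.011·2.29²) = 577.099.
The smallest integer n is 578.

578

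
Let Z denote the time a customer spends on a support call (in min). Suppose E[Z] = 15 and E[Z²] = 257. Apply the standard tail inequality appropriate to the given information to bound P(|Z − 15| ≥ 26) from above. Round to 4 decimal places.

The first two moments determine the variance, so Chebyshev's inequality is the sharpest standard bound available.
Var(Z) = E[Z²] − (E[Z])² = 257 − 225 = 32.
Chebyshev's inequality: P(|Z − μ| ≥ t) ≤ Var(Z)/t² = 32/676 = 0.0473.

0.0473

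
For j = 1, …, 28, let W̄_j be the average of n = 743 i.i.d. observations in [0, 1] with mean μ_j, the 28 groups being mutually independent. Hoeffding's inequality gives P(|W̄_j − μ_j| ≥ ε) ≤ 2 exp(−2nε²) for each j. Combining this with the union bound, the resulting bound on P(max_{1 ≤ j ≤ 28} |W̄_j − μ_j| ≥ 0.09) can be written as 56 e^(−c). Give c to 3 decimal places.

12.037

Union bound over the 28 events: P(max_{1 ≤ j ≤ 28} |W̄_j − μ_j| ≥ 0.09) ≤ 28·2·exp(−2nε²) = 56 exp(−2·743·0.09²).
So c = 2·743·0.09² = 12.0366.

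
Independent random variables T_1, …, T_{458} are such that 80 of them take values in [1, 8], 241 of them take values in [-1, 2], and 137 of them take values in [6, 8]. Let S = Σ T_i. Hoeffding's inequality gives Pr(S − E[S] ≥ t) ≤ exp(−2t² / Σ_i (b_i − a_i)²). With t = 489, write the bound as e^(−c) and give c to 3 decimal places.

72.057

Σ(b_i − a_i)² = 80·7² + 241·3² + 137·2² = 6637.
c = 2t² / 6637 = 2·489² / 6637 = 72.0570.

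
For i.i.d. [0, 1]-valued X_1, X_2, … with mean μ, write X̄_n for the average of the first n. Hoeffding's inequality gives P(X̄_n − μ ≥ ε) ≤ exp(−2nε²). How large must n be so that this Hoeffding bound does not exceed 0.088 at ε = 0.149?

55

Require exp(−2nε²) ≤ 0.088, i.e. 2nε² ≥ ln(1/0.088) = 2.430418.
So n ≥ 2.430418 / (2·0.149²) = 54.737.
The smallest integer n is 55.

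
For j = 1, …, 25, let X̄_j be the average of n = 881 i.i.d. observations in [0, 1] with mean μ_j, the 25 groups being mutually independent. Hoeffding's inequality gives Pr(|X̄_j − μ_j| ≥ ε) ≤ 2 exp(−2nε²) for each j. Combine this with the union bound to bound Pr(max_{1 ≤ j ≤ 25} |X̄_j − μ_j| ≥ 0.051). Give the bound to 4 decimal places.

Per-experiment Hoeffding bound: 2·exp(−2·881·0.051²) = 2·exp(−4.58296) = 0.020449.
Union bound over 25 events: 25·0.020449 = 0.51123.

0.5112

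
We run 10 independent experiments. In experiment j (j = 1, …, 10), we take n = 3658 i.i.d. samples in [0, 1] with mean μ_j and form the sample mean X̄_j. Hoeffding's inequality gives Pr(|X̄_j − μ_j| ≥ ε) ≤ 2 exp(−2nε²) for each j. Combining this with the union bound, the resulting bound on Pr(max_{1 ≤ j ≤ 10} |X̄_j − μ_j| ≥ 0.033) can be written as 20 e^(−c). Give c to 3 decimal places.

7.967

Union bound over the 10 events: Pr(max_{1 ≤ j ≤ 10} |X̄_j − μ_j| ≥ 0.033) ≤ 10·2·exp(−2nε²) = 20 exp(−2·3658·0.033²).
So c = 2·3658·0.033² = 7.9671.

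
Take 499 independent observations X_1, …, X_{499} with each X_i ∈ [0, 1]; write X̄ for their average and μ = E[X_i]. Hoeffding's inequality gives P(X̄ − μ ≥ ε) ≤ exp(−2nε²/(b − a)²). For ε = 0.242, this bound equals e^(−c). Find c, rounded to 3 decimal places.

c = 2nε²/(b − a)² = 2·499·0.242² / 1² = 58.4469.

58.447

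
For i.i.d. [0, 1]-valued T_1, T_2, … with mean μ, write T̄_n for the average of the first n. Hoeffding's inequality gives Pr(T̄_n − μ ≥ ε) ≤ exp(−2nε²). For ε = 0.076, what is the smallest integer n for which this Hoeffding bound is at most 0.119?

Require exp(−2nε²) ≤ 0.119, i.e. 2nε² ≥ ln(1/0.119) = 2.128632.
So n ≥ 2.128632 / (2·0.076²) = 184.265.
The smallest integer n is 185.

185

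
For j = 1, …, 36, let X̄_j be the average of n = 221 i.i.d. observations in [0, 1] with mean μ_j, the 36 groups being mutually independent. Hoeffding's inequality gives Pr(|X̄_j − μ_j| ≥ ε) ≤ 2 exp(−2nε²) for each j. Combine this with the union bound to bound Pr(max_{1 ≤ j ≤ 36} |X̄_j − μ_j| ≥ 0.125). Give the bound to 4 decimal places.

Per-experiment Hoeffding bound: 2·exp(−2·221·0.125²) = 2·exp(−6.90625) = 0.002003.
Union bound over 36 events: 36·0.002003 = 0.07211.

0.0721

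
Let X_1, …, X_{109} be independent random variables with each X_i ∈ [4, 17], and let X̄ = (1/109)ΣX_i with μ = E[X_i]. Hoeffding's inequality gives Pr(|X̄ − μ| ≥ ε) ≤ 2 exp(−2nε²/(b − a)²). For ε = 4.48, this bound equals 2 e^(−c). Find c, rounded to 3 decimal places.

25.890

c = 2nε²/(b − a)² = 2·109·4.48² / 13² = 25.8896.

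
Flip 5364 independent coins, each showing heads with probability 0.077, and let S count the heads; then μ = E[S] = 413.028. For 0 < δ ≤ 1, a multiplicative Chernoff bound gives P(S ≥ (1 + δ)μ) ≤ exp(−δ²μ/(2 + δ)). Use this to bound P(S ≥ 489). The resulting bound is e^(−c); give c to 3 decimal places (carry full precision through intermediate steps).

Write 489 = (1 + δ)μ, so δ = 489/413.028 − 1 = 0.1839391…
Then the exponent is δ²μ/(2 + δ) = (489 − μ)² / (μ·(2 + δ)) = 6.398632.

6.399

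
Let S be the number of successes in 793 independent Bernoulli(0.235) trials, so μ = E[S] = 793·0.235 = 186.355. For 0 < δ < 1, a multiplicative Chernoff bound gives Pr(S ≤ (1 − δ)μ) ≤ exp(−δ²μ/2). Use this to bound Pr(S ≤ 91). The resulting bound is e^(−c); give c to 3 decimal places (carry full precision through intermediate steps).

24.396

Write 91 = (1 − δ)μ, so δ = 1 − 91/186.355 = 0.5116847…
Then the exponent is δ²μ/2 = (μ − 91)²/(2μ) = 24.395847.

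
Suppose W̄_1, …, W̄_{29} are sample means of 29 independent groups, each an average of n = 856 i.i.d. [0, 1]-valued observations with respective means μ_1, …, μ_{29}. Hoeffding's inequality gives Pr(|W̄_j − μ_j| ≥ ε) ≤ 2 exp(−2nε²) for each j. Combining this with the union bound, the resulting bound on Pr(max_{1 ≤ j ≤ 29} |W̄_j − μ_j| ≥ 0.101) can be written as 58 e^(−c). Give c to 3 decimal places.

17.464

Union bound over the 29 events: Pr(max_{1 ≤ j ≤ 29} |W̄_j − μ_j| ≥ 0.101) ≤ 29·2·exp(−2nε²) = 58 exp(−2·856·0.101²).
So c = 2·856·0.101² = 17.4641.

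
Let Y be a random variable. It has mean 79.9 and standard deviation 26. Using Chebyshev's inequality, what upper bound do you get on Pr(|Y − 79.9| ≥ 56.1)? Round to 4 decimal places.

0.2148

Chebyshev: Pr(|Y − μ| ≥ t) ≤ Var(Y)/t².
Var(Y) = σ² = 26² = 676.
Bound = 676 / 3147.21 = 0.2148.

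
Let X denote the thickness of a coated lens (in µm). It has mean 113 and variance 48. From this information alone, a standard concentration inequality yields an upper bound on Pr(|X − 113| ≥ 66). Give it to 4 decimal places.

0.0110

Mean and variance are known, so Chebyshev's inequality applies.
Chebyshev: Pr(|X − μ| ≥ t) ≤ Var(X)/t².
Bound = 48 / 4356 = 0.0110.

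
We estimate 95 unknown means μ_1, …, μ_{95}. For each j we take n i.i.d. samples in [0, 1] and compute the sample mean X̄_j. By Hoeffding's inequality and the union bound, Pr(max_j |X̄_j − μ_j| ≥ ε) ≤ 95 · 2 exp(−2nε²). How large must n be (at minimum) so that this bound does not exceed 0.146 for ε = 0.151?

Need 2·95·exp(−2nε²) ≤ 0.146, i.e. exp(−2nε²) ≤ 0.146/190.
So 2nε² ≥ ln(190/0.146) = 7.171173.
Hence n ≥ 7.171173/(2·0.151²) = 157.256.
The smallest integer n is 158.

158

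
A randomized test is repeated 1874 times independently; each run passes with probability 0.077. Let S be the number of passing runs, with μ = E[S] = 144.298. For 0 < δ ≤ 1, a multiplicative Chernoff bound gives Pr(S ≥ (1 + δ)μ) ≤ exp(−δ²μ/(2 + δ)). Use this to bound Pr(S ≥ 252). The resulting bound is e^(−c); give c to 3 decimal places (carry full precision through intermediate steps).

29.270

Write 252 = (1 + δ)μ, so δ = 252/144.298 − 1 = 0.746386…
Then the exponent is δ²μ/(2 + δ) = (252 − μ)² / (μ·(2 + δ)) = 29.270198.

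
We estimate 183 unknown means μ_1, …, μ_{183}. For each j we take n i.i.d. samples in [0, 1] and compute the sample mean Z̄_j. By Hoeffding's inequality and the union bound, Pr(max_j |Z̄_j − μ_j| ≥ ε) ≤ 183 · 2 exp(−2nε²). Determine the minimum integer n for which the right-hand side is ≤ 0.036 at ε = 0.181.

Need 2·183·exp(−2nε²) ≤ 0.036, i.e. exp(−2nε²) ≤ 0.036/366.
So 2nε² ≥ ln(366/0.036) = 9.226870.
Hence n ≥ 9.226870/(2·0.181²) = 140.821.
The smallest integer n is 141.

141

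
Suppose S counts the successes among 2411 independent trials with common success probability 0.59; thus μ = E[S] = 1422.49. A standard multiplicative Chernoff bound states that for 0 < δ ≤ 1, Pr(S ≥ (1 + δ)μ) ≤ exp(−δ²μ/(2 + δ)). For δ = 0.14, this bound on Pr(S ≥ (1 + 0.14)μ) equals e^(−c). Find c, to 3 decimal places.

13.028

c = δ²μ/(2 + δ) = 0.14²·1422.49/(2 + 0.14) = 13.0284.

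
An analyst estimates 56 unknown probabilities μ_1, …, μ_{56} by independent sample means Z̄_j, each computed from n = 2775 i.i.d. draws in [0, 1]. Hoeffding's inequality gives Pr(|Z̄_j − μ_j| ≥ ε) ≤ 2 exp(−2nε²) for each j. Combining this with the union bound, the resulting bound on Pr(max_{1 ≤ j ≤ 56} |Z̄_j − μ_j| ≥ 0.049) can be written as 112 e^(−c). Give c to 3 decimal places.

Union bound over the 56 events: Pr(max_{1 ≤ j ≤ 56} |Z̄_j − μ_j| ≥ 0.049) ≤ 56·2·exp(−2nε²) = 112 exp(−2·2775·0.049²).
So c = 2·2775·0.049² = 13.3255.

13.326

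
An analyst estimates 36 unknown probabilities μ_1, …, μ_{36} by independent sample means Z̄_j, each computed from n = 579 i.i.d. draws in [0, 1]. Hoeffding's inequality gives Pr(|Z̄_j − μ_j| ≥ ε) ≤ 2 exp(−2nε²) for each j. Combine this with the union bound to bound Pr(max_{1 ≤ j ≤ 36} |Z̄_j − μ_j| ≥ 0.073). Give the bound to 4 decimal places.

Per-experiment Hoeffding bound: 2·exp(−2·579·0.073²) = 2·exp(−6.17098) = 0.0041784.
Union bound over 36 events: 36·0.0041784 = 0.15042.

0.1504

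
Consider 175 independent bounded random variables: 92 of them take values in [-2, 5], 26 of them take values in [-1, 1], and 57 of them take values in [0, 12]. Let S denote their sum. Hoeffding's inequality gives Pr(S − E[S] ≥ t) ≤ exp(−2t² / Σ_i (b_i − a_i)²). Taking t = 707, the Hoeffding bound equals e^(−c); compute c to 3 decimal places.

Σ(b_i − a_i)² = 92·7² + 26·2² + 57·12² = 12820.
c = 2t² / 12820 = 2·707² / 12820 = 77.9796.

77.980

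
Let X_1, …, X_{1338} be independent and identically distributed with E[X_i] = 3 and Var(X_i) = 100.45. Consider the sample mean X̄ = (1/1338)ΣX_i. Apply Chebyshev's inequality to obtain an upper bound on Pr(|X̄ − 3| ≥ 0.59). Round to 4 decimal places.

0.2157

Var(X̄) = Var(X_i)/n = 100.45/1338 = 0.075075.
Chebyshev: Pr(|X̄ − 3| ≥ 0.59) ≤ Var(X̄)/(0.59)² = 100.45/(1338·0.59²) = 0.2157.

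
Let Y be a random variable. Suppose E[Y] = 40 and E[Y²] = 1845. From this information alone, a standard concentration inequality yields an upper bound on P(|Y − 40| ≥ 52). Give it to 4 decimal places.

The first two moments determine the variance, so Chebyshev's inequality is the sharpest standard bound available.
Var(Y) = E[Y²] − (E[Y])² = 1845 − 1600 = 245.
Chebyshev's inequality: P(|Y − μ| ≥ t) ≤ Var(Y)/t² = 245/2704 = 0.0906.

0.0906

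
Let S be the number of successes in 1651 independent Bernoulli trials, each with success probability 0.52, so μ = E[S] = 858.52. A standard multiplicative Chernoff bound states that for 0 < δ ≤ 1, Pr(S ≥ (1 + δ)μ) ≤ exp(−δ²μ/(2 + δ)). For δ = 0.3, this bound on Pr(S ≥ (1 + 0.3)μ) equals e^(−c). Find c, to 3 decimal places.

33.594

c = δ²μ/(2 + δ) = 0.3²·858.52/(2 + 0.3) = 33.5943.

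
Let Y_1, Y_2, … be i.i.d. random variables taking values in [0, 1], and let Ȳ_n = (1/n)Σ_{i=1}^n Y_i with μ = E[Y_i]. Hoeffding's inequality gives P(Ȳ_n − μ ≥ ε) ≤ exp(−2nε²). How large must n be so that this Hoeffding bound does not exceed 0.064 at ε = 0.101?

Require exp(−2nε²) ≤ 0.064, i.e. 2nε² ≥ ln(1/0.064) = 2.748872.
So n ≥ 2.748872 / (2·0.101²) = 134.735.
The smallest integer n is 135.

135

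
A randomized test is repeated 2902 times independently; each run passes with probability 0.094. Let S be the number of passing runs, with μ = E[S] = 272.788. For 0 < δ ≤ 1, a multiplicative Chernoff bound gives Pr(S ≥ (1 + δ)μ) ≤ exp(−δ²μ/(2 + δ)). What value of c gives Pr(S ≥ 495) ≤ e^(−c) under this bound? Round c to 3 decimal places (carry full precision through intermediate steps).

Write 495 = (1 + δ)μ, so δ = 495/272.788 − 1 = 0.8145959…
Then the exponent is δ²μ/(2 + δ) = (495 − μ)² / (μ·(2 + δ)) = 64.312249.

64.312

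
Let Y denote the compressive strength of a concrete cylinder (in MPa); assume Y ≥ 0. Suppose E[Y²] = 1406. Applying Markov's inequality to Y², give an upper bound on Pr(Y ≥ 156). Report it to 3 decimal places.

Since Y ≥ 0, the event {Y ≥ 156} is the same as {Y² ≥ 24336}.
Markov's inequality applied to Y² gives Pr(Y² ≥ 24336) ≤ E[Y²]/24336 = 1406/24336 = 0.0578.

0.058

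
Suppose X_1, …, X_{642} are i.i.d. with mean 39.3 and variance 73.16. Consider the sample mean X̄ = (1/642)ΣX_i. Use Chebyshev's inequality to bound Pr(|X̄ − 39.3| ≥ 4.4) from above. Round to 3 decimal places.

0.006

Var(X̄) = Var(X_i)/n = 73.16/642 = 0.11396.
Chebyshev: Pr(|X̄ − 39.3| ≥ 4.4) ≤ Var(X̄)/(4.4)² = 73.16/(642·4.4²) = 0.0059.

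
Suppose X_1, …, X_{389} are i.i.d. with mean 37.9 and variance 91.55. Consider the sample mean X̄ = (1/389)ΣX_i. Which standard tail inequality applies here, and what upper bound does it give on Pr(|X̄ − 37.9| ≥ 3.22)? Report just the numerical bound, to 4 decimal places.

With mean and variance of each term known, Chebyshev's inequality bounds the deviation of the sum (or sample mean).
Var(X̄) = Var(X_i)/n = 91.55/389 = 0.23535.
Chebyshev: Pr(|X̄ − 37.9| ≥ 3.22) ≤ Var(X̄)/(3.22)² = 91.55/(389·3.22²) = 0.0227.

0.0227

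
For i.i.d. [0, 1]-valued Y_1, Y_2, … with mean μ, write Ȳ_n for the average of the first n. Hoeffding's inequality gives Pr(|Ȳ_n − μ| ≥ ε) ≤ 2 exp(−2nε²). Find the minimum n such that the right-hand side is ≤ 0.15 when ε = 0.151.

Require 2·exp(−2nε²) ≤ 0.15, i.e. 2nε² ≥ ln(2/0.15) = 2.590267.
So n ≥ 2.590267 / (2·0.151²) = 56.802.
The smallest integer n is 57.

57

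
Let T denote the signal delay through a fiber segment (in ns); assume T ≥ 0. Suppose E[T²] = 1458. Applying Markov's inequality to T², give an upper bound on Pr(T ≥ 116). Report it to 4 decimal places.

0.1084

Since T ≥ 0, the event {T ≥ 116} is the same as {T² ≥ 13456}.
Markov's inequality applied to T² gives Pr(T² ≥ 13456) ≤ E[T²]/13456 = 1458/13456 = 0.1084.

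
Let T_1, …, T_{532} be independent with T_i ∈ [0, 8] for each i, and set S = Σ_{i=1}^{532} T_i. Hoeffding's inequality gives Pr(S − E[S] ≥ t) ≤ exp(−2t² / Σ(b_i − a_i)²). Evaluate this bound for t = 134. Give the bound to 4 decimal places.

0.3483

Σ(b_i − a_i)² = 532·(8)² = 34048.
Exponent = 2·134²/34048 = 1.0547.
Bound = exp(−1.0547) = 0.34828.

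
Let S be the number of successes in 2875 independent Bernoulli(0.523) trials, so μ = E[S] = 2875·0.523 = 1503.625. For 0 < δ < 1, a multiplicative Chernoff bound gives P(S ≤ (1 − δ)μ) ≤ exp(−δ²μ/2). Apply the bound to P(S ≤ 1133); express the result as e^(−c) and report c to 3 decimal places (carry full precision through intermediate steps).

Write 1133 = (1 − δ)μ, so δ = 1 − 1133/1503.625 = 0.2464877…
Then the exponent is δ²μ/2 = (μ − 1133)²/(2μ) = 45.677244.

45.677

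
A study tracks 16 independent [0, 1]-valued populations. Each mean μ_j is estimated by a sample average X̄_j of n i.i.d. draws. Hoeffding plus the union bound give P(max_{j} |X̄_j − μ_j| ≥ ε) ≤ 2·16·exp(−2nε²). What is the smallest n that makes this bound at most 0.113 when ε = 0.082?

420

Need 2·16·exp(−2nε²) ≤ 0.113, i.e. exp(−2nε²) ≤ 0.113/32.
So 2nε² ≥ ln(32/0.113) = 5.646103.
Hence n ≥ 5.646103/(2·0.082²) = 419.847.
The smallest integer n is 420.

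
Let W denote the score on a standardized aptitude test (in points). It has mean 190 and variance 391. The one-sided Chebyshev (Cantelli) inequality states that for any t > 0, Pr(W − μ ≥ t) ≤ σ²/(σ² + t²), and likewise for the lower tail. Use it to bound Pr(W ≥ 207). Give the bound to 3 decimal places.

Here σ² = 391 and t = 17, so σ² + t² = 680.
Cantelli's bound: 391/680 = 0.5750.

0.575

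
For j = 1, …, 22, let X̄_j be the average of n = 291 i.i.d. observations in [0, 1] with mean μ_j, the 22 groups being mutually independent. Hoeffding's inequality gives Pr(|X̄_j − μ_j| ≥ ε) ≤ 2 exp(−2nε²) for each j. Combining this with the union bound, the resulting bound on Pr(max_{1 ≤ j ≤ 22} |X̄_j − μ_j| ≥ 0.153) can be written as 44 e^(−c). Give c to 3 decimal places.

13.624

Union bound over the 22 events: Pr(max_{1 ≤ j ≤ 22} |X̄_j − μ_j| ≥ 0.153) ≤ 22·2·exp(−2nε²) = 44 exp(−2·291·0.153²).
So c = 2·291·0.153² = 13.6240.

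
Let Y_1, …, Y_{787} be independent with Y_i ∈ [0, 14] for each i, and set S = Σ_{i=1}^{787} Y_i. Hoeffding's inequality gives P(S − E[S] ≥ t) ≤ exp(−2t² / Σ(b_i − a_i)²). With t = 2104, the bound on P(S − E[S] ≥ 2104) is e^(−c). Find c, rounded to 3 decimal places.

Σ(b_i − a_i)² = 787·(14)² = 154252.
c = 2t²/154252 = 2·2104²/154252 = 57.3972.

57.397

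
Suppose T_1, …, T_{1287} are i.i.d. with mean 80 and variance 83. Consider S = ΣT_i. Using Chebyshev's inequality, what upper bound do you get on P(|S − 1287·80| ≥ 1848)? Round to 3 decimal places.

0.031

Var(S) = n·Var(T_i) = 1287·83 = 106821.
Chebyshev: P(|S − 1287·80| ≥ 1848) ≤ Var(S)/1848² = 106821/3415104 = 0.0313.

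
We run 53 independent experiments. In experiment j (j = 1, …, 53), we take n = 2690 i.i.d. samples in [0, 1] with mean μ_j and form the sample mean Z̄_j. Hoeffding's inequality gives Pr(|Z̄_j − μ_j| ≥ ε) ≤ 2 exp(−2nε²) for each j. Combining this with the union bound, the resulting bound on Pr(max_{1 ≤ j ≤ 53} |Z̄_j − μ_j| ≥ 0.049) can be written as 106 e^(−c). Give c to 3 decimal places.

12.917

Union bound over the 53 events: Pr(max_{1 ≤ j ≤ 53} |Z̄_j − μ_j| ≥ 0.049) ≤ 53·2·exp(−2nε²) = 106 exp(−2·2690·0.049²).
So c = 2·2690·0.049² = 12.9174.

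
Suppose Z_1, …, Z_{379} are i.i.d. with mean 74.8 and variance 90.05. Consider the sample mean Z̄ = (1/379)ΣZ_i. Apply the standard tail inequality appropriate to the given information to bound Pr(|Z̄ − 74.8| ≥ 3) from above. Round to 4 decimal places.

0.0264

With mean and variance of each term known, Chebyshev's inequality bounds the deviation of the sum (or sample mean).
Var(Z̄) = Var(Z_i)/n = 90.05/379 = 0.2376.
Chebyshev: Pr(|Z̄ − 74.8| ≥ 3) ≤ Var(Z̄)/(3)² = 90.05/(379·3²) = 0.0264.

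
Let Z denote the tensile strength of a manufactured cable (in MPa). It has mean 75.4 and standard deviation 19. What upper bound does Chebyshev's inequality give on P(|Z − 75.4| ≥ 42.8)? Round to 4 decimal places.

0.1971

Chebyshev: P(|Z − μ| ≥ t) ≤ Var(Z)/t².
Var(Z) = σ² = 19² = 361.
Bound = 361 / 1831.84 = 0.1971.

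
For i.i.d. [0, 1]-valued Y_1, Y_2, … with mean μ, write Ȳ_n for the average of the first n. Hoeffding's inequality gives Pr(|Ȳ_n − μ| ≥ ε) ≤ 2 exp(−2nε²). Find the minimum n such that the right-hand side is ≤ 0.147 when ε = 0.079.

210

Require 2·exp(−2nε²) ≤ 0.147, i.e. 2nε² ≥ ln(2/0.147) = 2.610470.
So n ≥ 2.610470 / (2·0.079²) = 209.139.
The smallest integer n is 210.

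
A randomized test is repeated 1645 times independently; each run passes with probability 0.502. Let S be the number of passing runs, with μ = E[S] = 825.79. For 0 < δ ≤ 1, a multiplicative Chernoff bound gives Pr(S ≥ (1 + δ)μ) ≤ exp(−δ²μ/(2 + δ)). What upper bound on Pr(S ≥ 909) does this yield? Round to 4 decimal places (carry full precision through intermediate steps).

Write 909 = (1 + δ)μ, so δ = 909/825.79 − 1 = 0.1007641…
Then the exponent is δ²μ/(2 + δ) = (909 − μ)² / (μ·(2 + δ)) = 3.991206.
Bound = exp(−3.991206) = 0.01848.

0.0185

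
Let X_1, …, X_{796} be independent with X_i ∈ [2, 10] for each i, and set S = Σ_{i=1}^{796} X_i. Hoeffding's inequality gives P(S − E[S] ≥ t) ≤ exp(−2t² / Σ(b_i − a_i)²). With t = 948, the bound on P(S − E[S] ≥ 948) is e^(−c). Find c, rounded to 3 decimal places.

Σ(b_i − a_i)² = 796·(8)² = 50944.
c = 2t²/50944 = 2·948²/50944 = 35.2820.

35.282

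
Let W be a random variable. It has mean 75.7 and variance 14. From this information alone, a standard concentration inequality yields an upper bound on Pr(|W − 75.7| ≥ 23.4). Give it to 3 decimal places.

0.026

Mean and variance are known, so Chebyshev's inequality applies.
Chebyshev: Pr(|W − μ| ≥ t) ≤ Var(W)/t².
Bound = 14 / 547.56 = 0.0256.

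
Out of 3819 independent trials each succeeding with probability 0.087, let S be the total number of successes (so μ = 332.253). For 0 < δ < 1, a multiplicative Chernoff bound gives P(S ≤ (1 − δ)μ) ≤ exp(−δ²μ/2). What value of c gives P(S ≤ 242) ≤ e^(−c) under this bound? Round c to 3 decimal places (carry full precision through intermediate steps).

Write 242 = (1 − δ)μ, so δ = 1 − 242/332.253 = 0.2716394…
Then the exponent is δ²μ/2 = (μ − 242)²/(2μ) = 12.258135.

12.258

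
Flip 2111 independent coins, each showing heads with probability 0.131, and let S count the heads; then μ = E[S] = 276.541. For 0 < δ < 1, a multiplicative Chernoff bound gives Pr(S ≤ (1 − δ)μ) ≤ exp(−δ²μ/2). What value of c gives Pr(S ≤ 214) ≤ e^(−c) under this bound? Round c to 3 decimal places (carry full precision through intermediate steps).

Write 214 = (1 − δ)μ, so δ = 1 − 214/276.541 = 0.2261545…
Then the exponent is δ²μ/2 = (μ − 214)²/(2μ) = 7.071965.

7.072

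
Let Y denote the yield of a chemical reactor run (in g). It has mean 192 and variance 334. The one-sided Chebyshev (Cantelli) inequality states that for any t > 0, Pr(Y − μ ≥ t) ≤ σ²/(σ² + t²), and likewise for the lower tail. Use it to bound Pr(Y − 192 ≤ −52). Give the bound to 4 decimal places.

0.1099

Here σ² = 334 and t = 52, so σ² + t² = 3038.
Cantelli's bound: 334/3038 = 0.1099.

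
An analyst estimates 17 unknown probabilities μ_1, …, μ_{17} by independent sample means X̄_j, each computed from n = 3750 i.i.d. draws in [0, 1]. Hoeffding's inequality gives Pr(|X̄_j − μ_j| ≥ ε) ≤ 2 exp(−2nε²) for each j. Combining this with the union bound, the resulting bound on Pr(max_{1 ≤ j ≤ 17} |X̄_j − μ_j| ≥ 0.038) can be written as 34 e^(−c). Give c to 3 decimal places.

Union bound over the 17 events: Pr(max_{1 ≤ j ≤ 17} |X̄_j − μ_j| ≥ 0.038) ≤ 17·2·exp(−2nε²) = 34 exp(−2·3750·0.038²).
So c = 2·3750·0.038² = 10.8300.

10.830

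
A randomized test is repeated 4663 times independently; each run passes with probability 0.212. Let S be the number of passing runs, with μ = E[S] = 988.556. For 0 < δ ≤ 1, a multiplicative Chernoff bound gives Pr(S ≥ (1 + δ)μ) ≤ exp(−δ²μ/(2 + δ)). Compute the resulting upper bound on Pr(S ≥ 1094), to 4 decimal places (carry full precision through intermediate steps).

Write 1094 = (1 + δ)μ, so δ = 1094/988.556 − 1 = 0.1066647…
Then the exponent is δ²μ/(2 + δ) = (1094 − μ)² / (μ·(2 + δ)) = 5.338842.
Bound = exp(−5.338842) = 0.00480.

0.0048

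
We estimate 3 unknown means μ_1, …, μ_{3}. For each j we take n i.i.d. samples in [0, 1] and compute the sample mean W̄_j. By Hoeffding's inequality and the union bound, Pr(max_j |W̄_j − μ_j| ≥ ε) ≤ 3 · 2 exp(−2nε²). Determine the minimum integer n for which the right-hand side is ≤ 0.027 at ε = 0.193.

73

Need 2·3·exp(−2nε²) ≤ 0.027, i.e. exp(−2nε²) ≤ 0.027/6.
So 2nε² ≥ ln(6/0.027) = 5.403678.
Hence n ≥ 5.403678/(2·0.193²) = 72.535.
The smallest integer n is 73.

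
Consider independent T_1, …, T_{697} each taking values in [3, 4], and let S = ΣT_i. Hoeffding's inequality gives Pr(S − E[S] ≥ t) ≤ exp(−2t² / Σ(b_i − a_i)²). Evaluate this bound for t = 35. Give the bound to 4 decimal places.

Σ(b_i − a_i)² = 697·(1)² = 697.
Exponent = 2·35²/697 = 3.5151.
Bound = exp(−3.5151) = 0.02975.

0.0297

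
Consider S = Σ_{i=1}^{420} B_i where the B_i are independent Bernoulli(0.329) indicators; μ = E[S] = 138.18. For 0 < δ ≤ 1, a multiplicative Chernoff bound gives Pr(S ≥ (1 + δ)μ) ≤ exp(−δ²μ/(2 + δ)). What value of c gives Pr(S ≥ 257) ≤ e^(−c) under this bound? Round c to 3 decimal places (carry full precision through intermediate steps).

Write 257 = (1 + δ)μ, so δ = 257/138.18 − 1 = 0.8598929…
Then the exponent is δ²μ/(2 + δ) = (257 − μ)² / (μ·(2 + δ)) = 35.725979.

35.726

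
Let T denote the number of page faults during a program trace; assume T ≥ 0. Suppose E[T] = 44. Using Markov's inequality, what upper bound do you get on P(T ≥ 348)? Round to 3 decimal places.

Markov's inequality: for a non-negative random variable, P(T ≥ a) ≤ E[T]/a.
Here E[T] = 44 and a = 348, so the bound is 44/348 = 0.1264.

0.126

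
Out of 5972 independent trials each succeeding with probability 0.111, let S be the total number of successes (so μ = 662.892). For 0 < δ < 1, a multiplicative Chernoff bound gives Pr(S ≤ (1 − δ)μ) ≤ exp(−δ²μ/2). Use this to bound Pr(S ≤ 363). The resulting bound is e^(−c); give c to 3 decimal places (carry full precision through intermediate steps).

Write 363 = (1 − δ)μ, so δ = 1 − 363/662.892 = 0.4523995…
Then the exponent is δ²μ/2 = (μ − 363)²/(2μ) = 67.835493.

67.835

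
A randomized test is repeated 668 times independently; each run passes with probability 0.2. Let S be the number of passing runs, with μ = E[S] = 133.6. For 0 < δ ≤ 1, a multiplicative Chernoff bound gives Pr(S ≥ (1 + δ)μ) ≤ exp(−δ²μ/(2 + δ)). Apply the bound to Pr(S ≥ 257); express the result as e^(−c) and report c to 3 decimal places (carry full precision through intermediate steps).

38.985

Write 257 = (1 + δ)μ, so δ = 257/133.6 − 1 = 0.9236527…
Then the exponent is δ²μ/(2 + δ) = (257 − μ)² / (μ·(2 + δ)) = 38.985049.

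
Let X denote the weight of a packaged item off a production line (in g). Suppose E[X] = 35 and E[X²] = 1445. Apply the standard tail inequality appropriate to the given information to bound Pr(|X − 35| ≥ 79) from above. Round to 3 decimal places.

The first two moments determine the variance, so Chebyshev's inequality is the sharpest standard bound available.
Var(X) = E[X²] − (E[X])² = 1445 − 1225 = 220.
Chebyshev's inequality: Pr(|X − μ| ≥ t) ≤ Var(X)/t² = 220/6241 = 0.0353.

0.035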